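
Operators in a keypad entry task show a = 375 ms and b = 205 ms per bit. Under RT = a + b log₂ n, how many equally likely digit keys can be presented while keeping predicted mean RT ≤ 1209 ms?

16

Information budget: (1209 − 375)/205 = 4.0683 bits, so n ≤ 2^4.0683 = 16.776 → at most 16.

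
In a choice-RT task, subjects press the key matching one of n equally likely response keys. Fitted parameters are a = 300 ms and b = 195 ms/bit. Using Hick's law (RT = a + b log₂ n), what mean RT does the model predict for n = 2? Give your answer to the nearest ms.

log₂(2) = 1 bits, so RT = 300 + 195 × 1 ≈ 495.000 ms.

495 ms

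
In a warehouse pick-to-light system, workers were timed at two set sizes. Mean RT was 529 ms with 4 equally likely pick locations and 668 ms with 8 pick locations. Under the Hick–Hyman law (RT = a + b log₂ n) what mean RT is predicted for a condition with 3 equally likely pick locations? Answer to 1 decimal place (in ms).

Solve the two-equation system in a and b:
  b = (668 − 529) / (log₂ 8 − log₂ 4) = 139 / (3 − 2) = 139.000 ms/bit
  a = 529 − 139.000 × 2 = 251.000 ms
Then RT(3) = 251.000 + 139.000 × log₂ 3 = 251.000 + 139.000 × 1.5850 ≈ 471.310 ms.

471.3 ms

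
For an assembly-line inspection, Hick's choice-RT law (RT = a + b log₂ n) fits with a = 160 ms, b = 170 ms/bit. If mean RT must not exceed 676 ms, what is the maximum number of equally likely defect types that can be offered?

8

170·log₂ n ≤ 676 − 160 = 516, giving log₂ n ≤ 3.0353 and n ≤ 8.198. The largest whole number is 8.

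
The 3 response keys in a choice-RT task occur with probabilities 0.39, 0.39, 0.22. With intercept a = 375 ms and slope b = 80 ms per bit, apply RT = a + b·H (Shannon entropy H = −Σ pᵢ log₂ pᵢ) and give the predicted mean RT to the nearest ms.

498 ms

Entropy contributions −pᵢ log₂ pᵢ: 0.5298, 0.5298, 0.4806; sum H = 1.5402 bits.
RT = a + bH = 375 + 80·1.5402 = 498.21 ms.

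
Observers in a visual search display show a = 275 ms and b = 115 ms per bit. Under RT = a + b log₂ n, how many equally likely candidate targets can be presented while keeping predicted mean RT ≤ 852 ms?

Information budget: (852 − 275)/115 = 5.0174 bits, so n ≤ 2^5.0174 = 32.388 → at most 32.

32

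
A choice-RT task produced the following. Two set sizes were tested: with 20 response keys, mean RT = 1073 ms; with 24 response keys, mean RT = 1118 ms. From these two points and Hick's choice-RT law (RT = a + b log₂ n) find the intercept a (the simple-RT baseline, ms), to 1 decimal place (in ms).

333.6 ms

b = (RT₂ − RT₁)/(log₂ n₂ − log₂ n₁) = (1118 − 1073)/(4.5850 − 4.3219) = 171.080 ms/bit.
a = RT₁ − b·log₂ n₁ = 1073 − 171.080 × 4.3219 = 333.603 ms.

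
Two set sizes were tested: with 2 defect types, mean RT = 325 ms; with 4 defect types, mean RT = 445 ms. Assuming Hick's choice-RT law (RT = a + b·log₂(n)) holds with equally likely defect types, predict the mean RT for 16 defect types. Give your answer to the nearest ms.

Fit slope and intercept:
  b = (445 − 325) / (log₂ 4 − log₂ 2) = 120 / (2 − 1) = 120 ms/bit
  a = 325 − 120 × 1 = 205 ms
Then RT(16) = 205 + 120 × log₂ 16 = 205 + 120 × 4 ≈ 685.000 ms.

685 ms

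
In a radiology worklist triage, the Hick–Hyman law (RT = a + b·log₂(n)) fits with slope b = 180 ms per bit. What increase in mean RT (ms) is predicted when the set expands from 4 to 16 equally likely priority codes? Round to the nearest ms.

ΔRT = (a + b log₂ n₂) − (a + b log₂ n₁) = b·(log₂ n₂ − log₂ n₁).
log₂(16) − log₂(4) = log₂(16/4) = log₂(4) = 2.
ΔRT = 180 × 2.0000 = 360.000 ms.

360 ms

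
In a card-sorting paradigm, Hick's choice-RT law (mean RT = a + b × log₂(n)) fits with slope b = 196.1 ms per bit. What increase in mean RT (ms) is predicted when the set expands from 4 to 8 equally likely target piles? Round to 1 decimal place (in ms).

ΔRT = (a + b log₂ n₂) − (a + b log₂ n₁) = b·(log₂ n₂ − log₂ n₁).
log₂(8) − log₂(4) = log₂(8/4) = log₂(2) = 1.
ΔRT = 196.1 × 1.0000 = 196.100 ms.

196.1 ms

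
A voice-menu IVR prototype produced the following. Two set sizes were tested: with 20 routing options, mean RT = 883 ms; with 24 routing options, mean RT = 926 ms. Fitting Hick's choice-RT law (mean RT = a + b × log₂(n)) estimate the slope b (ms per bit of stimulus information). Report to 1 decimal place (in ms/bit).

163.5 ms/bit

b = (RT₂ − RT₁)/(log₂ n₂ − log₂ n₁) = (926 − 883)/(4.5850 − 4.3219) = 163.477 ms/bit.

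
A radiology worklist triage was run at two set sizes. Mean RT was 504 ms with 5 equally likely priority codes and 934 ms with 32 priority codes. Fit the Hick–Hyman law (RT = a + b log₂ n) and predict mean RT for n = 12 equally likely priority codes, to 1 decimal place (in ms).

RT is linear in log₂ n, so two points fix the line:
  b = (934 − 504) / (log₂ 32 − log₂ 5) = 430 / (5 − 2.3219) = 160.563 ms/bit
  a = 504 − 160.563 × 2.3219 = 131.184 ms
Then RT(12) = 131.184 + 160.563 × log₂ 12 = 131.184 + 160.563 × 3.5850 ≈ 706.797 ms.

706.8 ms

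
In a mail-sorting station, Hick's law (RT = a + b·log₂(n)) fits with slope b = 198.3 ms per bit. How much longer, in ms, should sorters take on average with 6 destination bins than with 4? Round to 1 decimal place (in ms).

116.0 ms

The intercept a cancels: ΔRT = b·(log₂ n₂ − log₂ n₁) = b·log₂(n₂/n₁).
log₂(6) − log₂(4) = 2.5850 − 2 = 0.5850.
ΔRT = 198.3 × 0.5850 = 115.998 ms.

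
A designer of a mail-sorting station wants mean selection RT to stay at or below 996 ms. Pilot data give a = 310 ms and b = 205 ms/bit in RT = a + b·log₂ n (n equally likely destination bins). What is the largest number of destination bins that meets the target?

Set 310 + 205·log₂ n ≤ 996 → log₂ n ≤ (996 − 310)/205 = 3.3463.
So n ≤ 2^3.3463 = 10.171; the largest integer n is 10.

10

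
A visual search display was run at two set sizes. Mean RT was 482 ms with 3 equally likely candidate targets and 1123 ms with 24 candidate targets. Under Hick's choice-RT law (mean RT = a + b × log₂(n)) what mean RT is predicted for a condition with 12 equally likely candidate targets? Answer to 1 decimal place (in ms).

909.3 ms

Fit slope and intercept:
  b = (1123 − 482) / (log₂ 24 − log₂ 3) = 641 / (4.5850 − 1.5850) = 213.667 ms/bit
  a = 482 − 213.667 × 1.5850 = 143.346 ms
Then RT(12) = 143.346 + 213.667 × log₂ 12 = 143.346 + 213.667 × 3.5850 ≈ 909.333 ms.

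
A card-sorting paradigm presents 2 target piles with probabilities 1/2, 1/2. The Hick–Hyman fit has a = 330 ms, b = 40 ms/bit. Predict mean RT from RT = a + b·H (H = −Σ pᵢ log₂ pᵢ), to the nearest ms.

Each term −pᵢ log₂ pᵢ: 0.5·1 + 0.5·1; summed, H = 1.000 bits.
Mean RT = a + bH = 330 + 40·1.000 = 370.00 ms.

370 ms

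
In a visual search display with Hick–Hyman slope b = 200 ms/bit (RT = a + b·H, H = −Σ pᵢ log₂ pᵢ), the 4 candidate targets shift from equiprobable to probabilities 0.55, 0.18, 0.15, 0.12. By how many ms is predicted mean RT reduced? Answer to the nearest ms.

61 ms

Equiprobable entropy H₀ = log₂ 4 = 2.0000 bits.
Skewed entropy H = −Σ pᵢ log₂ pᵢ = 1.6973 bits.
ΔRT = b·(H₀ − H) = 200 × 0.3027 = 60.54 ms.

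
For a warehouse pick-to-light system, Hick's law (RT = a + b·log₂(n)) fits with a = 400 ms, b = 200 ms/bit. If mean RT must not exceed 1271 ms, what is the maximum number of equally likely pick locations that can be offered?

20

200·log₂ n ≤ 1271 − 400 = 871, giving log₂ n ≤ 4.3550 and n ≤ 20.464. The largest whole number is 20.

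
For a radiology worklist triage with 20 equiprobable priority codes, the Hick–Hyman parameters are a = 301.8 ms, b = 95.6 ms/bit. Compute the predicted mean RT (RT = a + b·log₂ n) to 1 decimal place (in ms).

log₂(20) = 4.3219 bits, so RT = 301.8 + 95.6 × 4.3219 ≈ 714.976 ms.

715.0 ms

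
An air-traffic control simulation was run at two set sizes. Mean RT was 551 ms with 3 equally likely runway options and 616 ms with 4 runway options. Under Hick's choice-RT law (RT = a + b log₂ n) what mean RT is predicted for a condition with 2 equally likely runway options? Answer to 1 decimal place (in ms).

Fit slope and intercept:
  b = (616 − 551) / (log₂ 4 − log₂ 3) = 65 / (2 − 1.5850) = 156.612 ms/bit
  a = 551 − 156.612 × 1.5850 = 302.775 ms
Then RT(2) = 302.775 + 156.612 × log₂ 2 = 302.775 + 156.612 × 1 ≈ 459.388 ms.

459.4 ms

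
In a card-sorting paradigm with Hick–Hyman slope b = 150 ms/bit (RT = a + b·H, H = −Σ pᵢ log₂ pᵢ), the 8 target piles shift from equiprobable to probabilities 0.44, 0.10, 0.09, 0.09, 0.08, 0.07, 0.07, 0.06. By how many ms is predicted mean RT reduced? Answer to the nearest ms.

67 ms

Equiprobable entropy H₀ = log₂ 8 = 3.0000 bits.
Skewed entropy H = −Σ pᵢ log₂ pᵢ = 2.5508 bits.
ΔRT = b·(H₀ − H) = 150 × 0.4492 = 67.38 ms.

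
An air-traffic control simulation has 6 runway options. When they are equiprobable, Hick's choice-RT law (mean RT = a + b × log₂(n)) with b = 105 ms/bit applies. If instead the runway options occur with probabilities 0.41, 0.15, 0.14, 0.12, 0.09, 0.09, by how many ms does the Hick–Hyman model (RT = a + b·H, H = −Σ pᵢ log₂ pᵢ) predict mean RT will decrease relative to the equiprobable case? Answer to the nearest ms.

Equiprobable entropy H₀ = log₂ 6 = 2.5850 bits.
Skewed entropy H = −Σ pᵢ log₂ pᵢ = 2.3274 bits.
ΔRT = b·(H₀ − H) = 105 × 0.2575 = 27.04 ms.

27 ms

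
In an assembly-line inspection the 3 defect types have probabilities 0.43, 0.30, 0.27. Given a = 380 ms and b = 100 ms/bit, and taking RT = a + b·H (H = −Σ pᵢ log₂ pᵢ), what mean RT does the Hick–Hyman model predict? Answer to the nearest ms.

Entropy contributions −pᵢ log₂ pᵢ: 0.5236, 0.5211, 0.5100; sum H = 1.5547 bits.
RT = a + bH = 380 + 100·1.5547 = 535.47 ms.

535 ms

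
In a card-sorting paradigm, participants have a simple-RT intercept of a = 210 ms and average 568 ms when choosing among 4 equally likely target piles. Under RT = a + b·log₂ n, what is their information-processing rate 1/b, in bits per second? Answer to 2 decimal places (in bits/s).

b = (568 − 210)/log₂ 4 = 358/2 = 179.000 ms per bit = 0.17900 s/bit; the reciprocal is 5.587 bits/s.

5.59 bits/s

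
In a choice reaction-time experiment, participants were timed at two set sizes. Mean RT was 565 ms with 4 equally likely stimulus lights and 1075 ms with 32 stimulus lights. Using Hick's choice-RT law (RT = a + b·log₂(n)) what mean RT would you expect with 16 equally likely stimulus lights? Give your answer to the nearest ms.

905 ms

RT is linear in log₂ n, so two points fix the line:
  b = (1075 − 565) / (log₂ 32 − log₂ 4) = 510 / (5 − 2) = 170 ms/bit
  a = 565 − 170 × 2 = 225 ms
Then RT(16) = 225 + 170 × log₂ 16 = 225 + 170 × 4 ≈ 905.000 ms.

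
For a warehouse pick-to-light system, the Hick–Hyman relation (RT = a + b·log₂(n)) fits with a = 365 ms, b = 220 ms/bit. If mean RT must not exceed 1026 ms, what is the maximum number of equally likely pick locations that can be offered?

8

Information budget: (1026 − 365)/220 = 3.0045 bits, so n ≤ 2^3.0045 = 8.025 → at most 8.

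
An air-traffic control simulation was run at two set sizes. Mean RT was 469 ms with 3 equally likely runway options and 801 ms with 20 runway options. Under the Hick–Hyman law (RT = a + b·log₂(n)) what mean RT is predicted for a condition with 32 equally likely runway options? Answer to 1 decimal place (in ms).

Solve the two-equation system in a and b:
  b = (801 − 469) / (log₂ 20 − log₂ 3) = 332 / (4.3219 − 1.5850) = 121.302 ms/bit
  a = 469 − 121.302 × 1.5850 = 276.741 ms
Then RT(32) = 276.741 + 121.302 × log₂ 32 = 276.741 + 121.302 × 5 ≈ 883.252 ms.

883.3 ms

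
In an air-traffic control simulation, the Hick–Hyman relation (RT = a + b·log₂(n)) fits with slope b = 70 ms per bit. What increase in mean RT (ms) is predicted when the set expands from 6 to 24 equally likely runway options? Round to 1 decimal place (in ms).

140.0 ms

Only the slope matters, since a is common to both: ΔRT = b·log₂(n₂/n₁).
log₂(24) − log₂(6) = log₂(24/6) = log₂(4) = 2.
ΔRT = 70 × 2.0000 = 140.000 ms.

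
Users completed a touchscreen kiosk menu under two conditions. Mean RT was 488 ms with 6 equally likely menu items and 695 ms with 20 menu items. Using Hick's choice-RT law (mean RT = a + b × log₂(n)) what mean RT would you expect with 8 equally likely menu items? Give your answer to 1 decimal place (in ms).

RT is linear in log₂ n, so two points fix the line:
  b = (695 − 488) / (log₂ 20 − log₂ 6) = 207 / (4.3219 − 2.5850) = 119.173 ms/bit
  a = 488 − 119.173 × 2.5850 = 179.941 ms
Then RT(8) = 179.941 + 119.173 × log₂ 8 = 179.941 + 119.173 × 3 ≈ 537.461 ms.

537.5 ms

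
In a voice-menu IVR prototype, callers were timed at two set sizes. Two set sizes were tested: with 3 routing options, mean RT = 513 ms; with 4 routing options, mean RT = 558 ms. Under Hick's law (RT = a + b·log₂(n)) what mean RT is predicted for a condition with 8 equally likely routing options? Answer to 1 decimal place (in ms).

Solve the two-equation system in a and b:
  b = (558 − 513) / (log₂ 4 − log₂ 3) = 45 / (2 − 1.5850) = 108.424 ms/bit
  a = 513 − 108.424 × 1.5850 = 341.152 ms
Then RT(8) = 341.152 + 108.424 × log₂ 8 = 341.152 + 108.424 × 3 ≈ 666.424 ms.

666.4 ms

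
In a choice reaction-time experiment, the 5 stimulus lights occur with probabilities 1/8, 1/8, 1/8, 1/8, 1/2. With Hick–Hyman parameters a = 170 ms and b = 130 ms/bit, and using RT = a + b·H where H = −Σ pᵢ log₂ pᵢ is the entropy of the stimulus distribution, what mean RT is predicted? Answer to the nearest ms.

430 ms

Each term −pᵢ log₂ pᵢ: 0.125·3 + 0.125·3 + 0.125·3 + 0.125·3 + 0.5·1; summed, H = 2.000 bits.
Mean RT = a + bH = 170 + 130·2.000 = 430.00 ms.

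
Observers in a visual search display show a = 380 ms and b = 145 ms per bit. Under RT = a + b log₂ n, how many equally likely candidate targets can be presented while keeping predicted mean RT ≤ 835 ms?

145·log₂ n ≤ 835 − 380 = 455, giving log₂ n ≤ 3.1379 and n ≤ 8.803. The largest whole number is 8.

8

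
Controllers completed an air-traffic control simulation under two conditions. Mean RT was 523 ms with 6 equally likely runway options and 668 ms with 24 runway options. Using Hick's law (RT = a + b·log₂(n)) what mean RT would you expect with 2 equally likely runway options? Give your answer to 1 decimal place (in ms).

With log₂ n on the abscissa the relation is linear; from the two conditions:
  b = (668 − 523) / (log₂ 24 − log₂ 6) = 145 / (4.5850 − 2.5850) = 72.500 ms/bit
  a = 523 − 72.500 × 2.5850 = 335.590 ms
Then RT(2) = 335.590 + 72.500 × log₂ 2 = 335.590 + 72.500 × 1 ≈ 408.090 ms.

408.1 ms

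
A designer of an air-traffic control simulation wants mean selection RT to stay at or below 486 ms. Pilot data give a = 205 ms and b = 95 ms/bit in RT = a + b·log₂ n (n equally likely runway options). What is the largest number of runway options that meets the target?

7

Set 205 + 95·log₂ n ≤ 486 → log₂ n ≤ (486 − 205)/95 = 2.9579.
So n ≤ 2^2.9579 = 7.770; the largest integer n is 7.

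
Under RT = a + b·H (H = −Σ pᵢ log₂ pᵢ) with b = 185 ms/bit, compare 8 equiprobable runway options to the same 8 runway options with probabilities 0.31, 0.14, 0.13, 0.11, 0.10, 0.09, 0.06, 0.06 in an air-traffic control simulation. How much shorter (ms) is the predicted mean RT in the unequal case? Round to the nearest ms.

The RT saving is b·ΔH. Equiprobable H₀ = log₂(8) = 3.0000 bits; with the given probabilities H = 2.7857 bits.
b·(H₀ − H) = 185 × (3.0000 − 2.7857) = 39.64 ms.

40 ms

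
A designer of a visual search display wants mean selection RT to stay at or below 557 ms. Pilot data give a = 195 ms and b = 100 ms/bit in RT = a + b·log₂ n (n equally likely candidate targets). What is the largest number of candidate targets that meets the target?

Information budget: (557 − 195)/100 = 3.6200 bits, so n ≤ 2^3.6200 = 12.295 → at most 12.

12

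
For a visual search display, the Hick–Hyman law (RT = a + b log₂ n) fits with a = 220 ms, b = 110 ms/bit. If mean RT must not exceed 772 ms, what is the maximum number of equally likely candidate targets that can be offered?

110·log₂ n ≤ 772 − 220 = 552, giving log₂ n ≤ 5.0182 and n ≤ 32.406. The largest whole number is 32.

32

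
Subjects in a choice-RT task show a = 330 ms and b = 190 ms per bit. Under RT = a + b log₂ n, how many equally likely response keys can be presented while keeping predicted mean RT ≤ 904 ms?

Set 330 + 190·log₂ n ≤ 904 → log₂ n ≤ (904 − 330)/190 = 3.0211.
So n ≤ 2^3.0211 = 8.118; the largest integer n is 8.

8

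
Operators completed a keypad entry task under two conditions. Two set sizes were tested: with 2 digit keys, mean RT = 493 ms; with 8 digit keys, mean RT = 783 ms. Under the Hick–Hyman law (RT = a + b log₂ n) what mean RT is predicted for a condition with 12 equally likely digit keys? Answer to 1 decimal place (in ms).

867.8 ms

With log₂ n on the abscissa the relation is linear; from the two conditions:
  b = (783 − 493) / (log₂ 8 − log₂ 2) = 290 / (3 − 1) = 145.000 ms/bit
  a = 493 − 145.000 × 1 = 348.000 ms
Then RT(12) = 348.000 + 145.000 × log₂ 12 = 348.000 + 145.000 × 3.5850 ≈ 867.820 ms.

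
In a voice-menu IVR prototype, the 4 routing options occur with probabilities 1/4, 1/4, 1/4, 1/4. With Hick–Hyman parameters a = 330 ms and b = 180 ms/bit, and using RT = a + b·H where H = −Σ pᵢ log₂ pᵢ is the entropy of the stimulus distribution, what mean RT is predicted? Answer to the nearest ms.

690 ms

Each term −pᵢ log₂ pᵢ: 0.25·2 + 0.25·2 + 0.25·2 + 0.25·2; summed, H = 2.000 bits.
Mean RT = a + bH = 330 + 180·2.000 = 690.00 ms.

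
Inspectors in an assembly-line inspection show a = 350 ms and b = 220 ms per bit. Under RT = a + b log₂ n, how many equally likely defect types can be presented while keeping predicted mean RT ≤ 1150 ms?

Set 350 + 220·log₂ n ≤ 1150 → log₂ n ≤ (1150 − 350)/220 = 3.6364.
So n ≤ 2^3.6364 = 12.435; the largest integer n is 12.

12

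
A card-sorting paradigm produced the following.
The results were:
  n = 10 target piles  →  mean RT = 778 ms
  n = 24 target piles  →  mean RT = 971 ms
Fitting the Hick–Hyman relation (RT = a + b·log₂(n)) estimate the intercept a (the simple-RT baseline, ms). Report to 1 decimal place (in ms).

270.4 ms

The slope on a log₂ axis is (971 − 778) / (4.5850 − 3.3219) = 152.807 ms/bit.
Intercept: a = 778 − 152.807·log₂(10) = 270.387 ms.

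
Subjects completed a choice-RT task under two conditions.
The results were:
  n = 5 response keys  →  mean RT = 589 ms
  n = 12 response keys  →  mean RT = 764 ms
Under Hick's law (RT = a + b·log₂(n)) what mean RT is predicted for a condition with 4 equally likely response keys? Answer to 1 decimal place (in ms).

544.4 ms

With log₂ n on the abscissa the relation is linear; from the two conditions:
  b = (764 − 589) / (log₂ 12 − log₂ 5) = 175 / (3.5850 − 2.3219) = 138.555 ms/bit
  a = 589 − 138.555 × 2.3219 = 267.285 ms
Then RT(4) = 267.285 + 138.555 × log₂ 4 = 267.285 + 138.555 × 2 ≈ 544.395 ms.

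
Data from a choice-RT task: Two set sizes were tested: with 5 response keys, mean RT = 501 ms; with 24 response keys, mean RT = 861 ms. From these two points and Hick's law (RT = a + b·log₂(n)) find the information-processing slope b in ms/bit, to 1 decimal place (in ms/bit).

159.1 ms/bit

Slope: b = (861 − 501) / (log₂ 24 − log₂ 5) = 360/2.2630 = 159.078 ms/bit.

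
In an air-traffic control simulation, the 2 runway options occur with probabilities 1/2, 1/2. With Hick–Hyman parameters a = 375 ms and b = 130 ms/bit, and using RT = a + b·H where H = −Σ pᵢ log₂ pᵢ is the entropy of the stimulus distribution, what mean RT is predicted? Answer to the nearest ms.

Each term −pᵢ log₂ pᵢ: 0.5·1 + 0.5·1; summed, H = 1.000 bits.
Mean RT = a + bH = 375 + 130·1.000 = 505.00 ms.

505 ms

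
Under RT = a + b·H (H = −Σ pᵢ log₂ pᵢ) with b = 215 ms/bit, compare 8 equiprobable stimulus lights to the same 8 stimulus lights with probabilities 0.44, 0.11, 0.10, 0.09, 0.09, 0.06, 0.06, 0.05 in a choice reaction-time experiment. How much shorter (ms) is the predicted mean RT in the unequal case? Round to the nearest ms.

101 ms

Equiprobable entropy H₀ = log₂ 8 = 3.0000 bits.
Skewed entropy H = −Σ pᵢ log₂ pᵢ = 2.5321 bits.
ΔRT = b·(H₀ − H) = 215 × 0.4679 = 100.60 ms.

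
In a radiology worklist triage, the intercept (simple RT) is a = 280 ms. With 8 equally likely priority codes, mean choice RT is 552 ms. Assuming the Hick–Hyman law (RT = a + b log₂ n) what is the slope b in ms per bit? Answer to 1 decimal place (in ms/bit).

log₂(8) = 3 bits.
b = (RT − a)/log₂ n = (552 − 280) / 3 = 90.667 ms/bit.

90.7 ms/bit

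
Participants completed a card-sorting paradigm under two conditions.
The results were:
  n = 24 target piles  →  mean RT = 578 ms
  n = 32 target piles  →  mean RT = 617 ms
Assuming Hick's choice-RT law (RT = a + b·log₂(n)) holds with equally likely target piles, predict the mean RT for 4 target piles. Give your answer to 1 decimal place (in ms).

335.1 ms

Fit slope and intercept:
  b = (617 − 578) / (log₂ 32 − log₂ 24) = 39 / (5 − 4.5850) = 93.967 ms/bit
  a = 578 − 93.967 × 4.5850 = 147.163 ms
Then RT(4) = 147.163 + 93.967 × log₂ 4 = 147.163 + 93.967 × 2 ≈ 335.098 ms.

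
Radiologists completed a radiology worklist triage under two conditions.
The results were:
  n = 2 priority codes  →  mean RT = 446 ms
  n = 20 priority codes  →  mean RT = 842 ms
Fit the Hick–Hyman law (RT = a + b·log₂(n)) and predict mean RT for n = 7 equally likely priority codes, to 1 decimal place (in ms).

RT is linear in log₂ n, so two points fix the line:
  b = (842 − 446) / (log₂ 20 − log₂ 2) = 396 / (4.3219 − 1) = 119.208 ms/bit
  a = 446 − 119.208 × 1 = 326.792 ms
Then RT(7) = 326.792 + 119.208 × log₂ 7 = 326.792 + 119.208 × 2.8074 ≈ 661.451 ms.

661.5 ms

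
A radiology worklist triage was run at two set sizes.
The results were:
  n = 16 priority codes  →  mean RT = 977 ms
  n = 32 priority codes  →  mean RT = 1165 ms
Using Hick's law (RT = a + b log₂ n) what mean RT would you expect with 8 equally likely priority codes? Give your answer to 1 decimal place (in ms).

789.0 ms

RT is linear in log₂ n, so two points fix the line:
  b = (1165 − 977) / (log₂ 32 − log₂ 16) = 188 / (5 − 4) = 188.000 ms/bit
  a = 977 − 188.000 × 4 = 225.000 ms
Then RT(8) = 225.000 + 188.000 × log₂ 8 = 225.000 + 188.000 × 3 ≈ 789.000 ms.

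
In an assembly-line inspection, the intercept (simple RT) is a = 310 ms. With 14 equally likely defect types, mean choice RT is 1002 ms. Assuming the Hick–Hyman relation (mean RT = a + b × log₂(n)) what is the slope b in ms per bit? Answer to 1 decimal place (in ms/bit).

b = (1002 − 310) / log₂(14) = 692 / 3.8074 = 181.753 ms/bit.

181.8 ms/bit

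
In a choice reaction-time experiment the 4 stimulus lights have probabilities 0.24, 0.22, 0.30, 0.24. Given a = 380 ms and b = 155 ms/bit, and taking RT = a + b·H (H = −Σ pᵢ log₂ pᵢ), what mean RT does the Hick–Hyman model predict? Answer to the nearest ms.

688 ms

Entropy contributions −pᵢ log₂ pᵢ: 0.4941, 0.4806, 0.5211, 0.4941; sum H = 1.9899 bits.
RT = a + bH = 380 + 155·1.9899 = 688.44 ms.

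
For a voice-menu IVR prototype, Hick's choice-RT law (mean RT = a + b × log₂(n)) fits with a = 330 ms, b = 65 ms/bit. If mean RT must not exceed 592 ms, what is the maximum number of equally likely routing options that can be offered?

Information budget: (592 − 330)/65 = 4.0308 bits, so n ≤ 2^4.0308 = 16.345 → at most 16.

16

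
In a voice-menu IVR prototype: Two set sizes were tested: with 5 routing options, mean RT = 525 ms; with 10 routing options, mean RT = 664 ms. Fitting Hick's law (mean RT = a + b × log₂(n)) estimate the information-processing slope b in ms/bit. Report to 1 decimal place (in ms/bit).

139.0 ms/bit

The slope on a log₂ axis is (664 − 525) / (3.3219 − 2.3219) = 139.000 ms/bit.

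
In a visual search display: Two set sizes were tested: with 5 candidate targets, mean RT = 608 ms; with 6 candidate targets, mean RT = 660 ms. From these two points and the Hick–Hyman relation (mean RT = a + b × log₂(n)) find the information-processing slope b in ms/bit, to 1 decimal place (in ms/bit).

The slope on a log₂ axis is (660 − 608) / (2.5850 − 2.3219) = 197.693 ms/bit.

197.7 ms/bit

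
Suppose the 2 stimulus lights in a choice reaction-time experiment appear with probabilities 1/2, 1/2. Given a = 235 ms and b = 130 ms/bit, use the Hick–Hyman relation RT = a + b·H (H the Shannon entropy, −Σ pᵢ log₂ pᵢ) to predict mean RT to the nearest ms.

365 ms

Each term −pᵢ log₂ pᵢ: 0.5·1 + 0.5·1; summed, H = 1.000 bits.
Mean RT = a + bH = 235 + 130·1.000 = 365.00 ms.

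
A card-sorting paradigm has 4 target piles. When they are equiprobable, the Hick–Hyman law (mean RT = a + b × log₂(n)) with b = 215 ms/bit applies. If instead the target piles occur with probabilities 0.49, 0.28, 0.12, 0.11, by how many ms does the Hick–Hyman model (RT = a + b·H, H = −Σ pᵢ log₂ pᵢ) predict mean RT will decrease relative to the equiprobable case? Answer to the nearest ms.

Equiprobable entropy H₀ = log₂ 4 = 2.0000 bits.
Skewed entropy H = −Σ pᵢ log₂ pᵢ = 1.7359 bits.
ΔRT = b·(H₀ − H) = 215 × 0.2641 = 56.79 ms.

57 ms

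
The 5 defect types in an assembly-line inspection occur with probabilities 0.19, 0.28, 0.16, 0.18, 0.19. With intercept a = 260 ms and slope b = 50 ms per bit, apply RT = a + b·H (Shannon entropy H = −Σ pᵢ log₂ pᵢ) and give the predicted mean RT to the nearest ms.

Entropy contributions −pᵢ log₂ pᵢ: 0.4552, 0.5142, 0.4230, 0.4453, 0.4552; sum H = 2.2930 bits.
RT = a + bH = 260 + 50·2.2930 = 374.65 ms.

375 ms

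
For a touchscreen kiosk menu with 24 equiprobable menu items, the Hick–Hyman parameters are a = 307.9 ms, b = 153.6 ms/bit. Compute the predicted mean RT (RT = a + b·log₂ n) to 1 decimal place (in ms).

log₂(24) = 4.5850 bits, so RT = 307.9 + 153.6 × 4.5850 ≈ 1012.150 ms.

1012.2 ms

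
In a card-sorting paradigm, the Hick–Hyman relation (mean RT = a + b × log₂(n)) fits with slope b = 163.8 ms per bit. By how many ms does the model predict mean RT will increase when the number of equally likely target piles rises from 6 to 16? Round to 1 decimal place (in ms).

The intercept a cancels: ΔRT = b·(log₂ n₂ − log₂ n₁) = b·log₂(n₂/n₁).
log₂(16) − log₂(6) = 4 − 2.5850 = 1.4150.
ΔRT = 163.8 × 1.4150 = 231.783 ms.

231.8 ms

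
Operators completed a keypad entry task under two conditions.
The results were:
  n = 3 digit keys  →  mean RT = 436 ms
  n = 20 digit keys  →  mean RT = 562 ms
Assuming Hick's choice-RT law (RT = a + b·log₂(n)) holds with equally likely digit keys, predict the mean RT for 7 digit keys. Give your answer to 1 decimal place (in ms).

Solve the two-equation system in a and b:
  b = (562 − 436) / (log₂ 20 − log₂ 3) = 126 / (4.3219 − 1.5850) = 46.036 ms/bit
  a = 436 − 46.036 × 1.5850 = 363.034 ms
Then RT(7) = 363.034 + 46.036 × log₂ 7 = 363.034 + 46.036 × 2.8074 ≈ 492.275 ms.

492.3 ms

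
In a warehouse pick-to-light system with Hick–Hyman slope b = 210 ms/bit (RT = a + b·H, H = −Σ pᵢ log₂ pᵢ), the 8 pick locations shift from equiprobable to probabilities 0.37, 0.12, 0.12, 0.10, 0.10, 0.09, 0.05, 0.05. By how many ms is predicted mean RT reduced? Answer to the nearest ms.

68 ms

The RT saving is b·ΔH. Equiprobable H₀ = log₂(8) = 3.0000 bits; with the given probabilities H = 2.6741 bits.
b·(H₀ − H) = 210 × (3.0000 − 2.6741) = 68.44 ms.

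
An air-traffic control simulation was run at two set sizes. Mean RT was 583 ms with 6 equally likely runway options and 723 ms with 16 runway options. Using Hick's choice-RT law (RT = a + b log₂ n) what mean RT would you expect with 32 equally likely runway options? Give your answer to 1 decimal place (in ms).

821.9 ms

With log₂ n on the abscissa the relation is linear; from the two conditions:
  b = (723 − 583) / (log₂ 16 − log₂ 6) = 140 / (4 − 2.5850) = 98.937 ms/bit
  a = 583 − 98.937 × 2.5850 = 327.251 ms
Then RT(32) = 327.251 + 98.937 × log₂ 32 = 327.251 + 98.937 × 5 ≈ 821.937 ms.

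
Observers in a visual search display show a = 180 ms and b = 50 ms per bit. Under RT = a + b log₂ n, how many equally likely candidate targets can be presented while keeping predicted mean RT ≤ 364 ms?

Information budget: (364 − 180)/50 = 3.6800 bits, so n ≤ 2^3.6800 = 12.817 → at most 12.

12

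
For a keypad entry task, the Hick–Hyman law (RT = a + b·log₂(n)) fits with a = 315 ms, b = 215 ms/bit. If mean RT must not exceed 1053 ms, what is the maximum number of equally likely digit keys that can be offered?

10

Information budget: (1053 − 315)/215 = 3.4326 bits, so n ≤ 2^3.4326 = 10.797 → at most 10.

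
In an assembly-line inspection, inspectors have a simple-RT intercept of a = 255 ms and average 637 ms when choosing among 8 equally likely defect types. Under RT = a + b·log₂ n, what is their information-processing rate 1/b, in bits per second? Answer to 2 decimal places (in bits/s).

7.85 bits/s

Choice component = 637 − 255 = 382 ms over log₂(8) = 3 bits.
b = 382 / 3 = 127.333 ms/bit, so 1/b = 7.853 bits/s.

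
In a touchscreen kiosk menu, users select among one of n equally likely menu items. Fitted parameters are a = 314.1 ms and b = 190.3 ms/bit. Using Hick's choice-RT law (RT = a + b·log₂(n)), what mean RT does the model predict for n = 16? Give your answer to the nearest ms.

1075 ms

log₂(16) = 4 bits, so RT = 314.1 + 190.3 × 4 ≈ 1075.300 ms.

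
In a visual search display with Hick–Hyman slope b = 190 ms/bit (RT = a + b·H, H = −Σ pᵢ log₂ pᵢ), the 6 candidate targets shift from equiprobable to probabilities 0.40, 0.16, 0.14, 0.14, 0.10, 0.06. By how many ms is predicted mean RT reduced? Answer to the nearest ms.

50 ms

The RT saving is b·ΔH. Equiprobable H₀ = log₂(6) = 2.5850 bits; with the given probabilities H = 2.3217 bits.
b·(H₀ − H) = 190 × (2.5850 − 2.3217) = 50.01 ms.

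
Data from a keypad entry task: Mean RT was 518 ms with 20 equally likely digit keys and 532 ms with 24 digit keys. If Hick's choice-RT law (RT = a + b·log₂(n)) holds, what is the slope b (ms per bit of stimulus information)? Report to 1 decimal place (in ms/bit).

The slope on a log₂ axis is (532 − 518) / (4.5850 − 4.3219) = 53.225 ms/bit.

53.2 ms/bit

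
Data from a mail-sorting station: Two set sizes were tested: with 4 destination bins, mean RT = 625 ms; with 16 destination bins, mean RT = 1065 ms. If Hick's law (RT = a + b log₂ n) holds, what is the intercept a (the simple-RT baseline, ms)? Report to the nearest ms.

The slope on a log₂ axis is (1065 − 625) / (4 − 2) = 220 ms/bit.
Intercept: a = 625 − 220·log₂(4) = 185.000 ms.

185 ms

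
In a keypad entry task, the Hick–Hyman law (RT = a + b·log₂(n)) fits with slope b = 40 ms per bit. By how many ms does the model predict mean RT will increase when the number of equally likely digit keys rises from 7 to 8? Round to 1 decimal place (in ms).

The intercept a cancels: ΔRT = b·(log₂ n₂ − log₂ n₁) = b·log₂(n₂/n₁).
log₂(8) − log₂(7) = 3 − 2.8074 = 0.1926.
ΔRT = 40 × 0.1926 = 7.706 ms.

7.7 ms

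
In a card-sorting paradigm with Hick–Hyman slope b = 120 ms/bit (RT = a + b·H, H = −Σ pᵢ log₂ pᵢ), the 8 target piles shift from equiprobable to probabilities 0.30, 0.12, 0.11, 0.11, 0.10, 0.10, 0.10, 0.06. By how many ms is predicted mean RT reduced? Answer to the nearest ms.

Equiprobable entropy H₀ = log₂ 8 = 3.0000 bits.
Skewed entropy H = −Σ pᵢ log₂ pᵢ = 2.8288 bits.
ΔRT = b·(H₀ − H) = 120 × 0.1712 = 20.54 ms.

21 ms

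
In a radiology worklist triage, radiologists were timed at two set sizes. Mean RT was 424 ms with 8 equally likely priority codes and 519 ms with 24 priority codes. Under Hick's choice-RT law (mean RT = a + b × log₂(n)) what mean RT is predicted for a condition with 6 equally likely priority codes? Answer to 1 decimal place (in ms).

399.1 ms

Fit slope and intercept:
  b = (519 − 424) / (log₂ 24 − log₂ 8) = 95 / (4.5850 − 3) = 59.938 ms/bit
  a = 424 − 59.938 × 3 = 244.185 ms
Then RT(6) = 244.185 + 59.938 × log₂ 6 = 244.185 + 59.938 × 2.5850 ≈ 399.123 ms.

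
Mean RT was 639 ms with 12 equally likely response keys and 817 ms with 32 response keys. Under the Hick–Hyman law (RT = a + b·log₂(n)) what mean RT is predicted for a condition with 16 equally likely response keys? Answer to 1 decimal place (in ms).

RT is linear in log₂ n, so two points fix the line:
  b = (817 − 639) / (log₂ 32 − log₂ 12) = 178 / (5 − 3.5850) = 125.792 ms/bit
  a = 639 − 125.792 × 3.5850 = 188.041 ms
Then RT(16) = 188.041 + 125.792 × log₂ 16 = 188.041 + 125.792 × 4 ≈ 691.208 ms.

691.2 ms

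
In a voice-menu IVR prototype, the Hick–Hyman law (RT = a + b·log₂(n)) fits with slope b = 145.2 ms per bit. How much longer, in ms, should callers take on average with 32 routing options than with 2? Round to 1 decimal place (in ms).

Only the slope matters, since a is common to both: ΔRT = b·log₂(n₂/n₁).
log₂(32) − log₂(2) = log₂(32/2) = log₂(16) = 4.
ΔRT = 145.2 × 4.0000 = 580.800 ms.

580.8 ms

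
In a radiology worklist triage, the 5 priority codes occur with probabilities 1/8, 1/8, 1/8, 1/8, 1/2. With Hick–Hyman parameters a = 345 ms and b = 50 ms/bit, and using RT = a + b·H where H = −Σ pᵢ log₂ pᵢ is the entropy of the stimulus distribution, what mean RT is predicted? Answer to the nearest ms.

445 ms

Each term −pᵢ log₂ pᵢ: 0.125·3 + 0.125·3 + 0.125·3 + 0.125·3 + 0.5·1; summed, H = 2.000 bits.
Mean RT = a + bH = 345 + 50·2.000 = 445.00 ms.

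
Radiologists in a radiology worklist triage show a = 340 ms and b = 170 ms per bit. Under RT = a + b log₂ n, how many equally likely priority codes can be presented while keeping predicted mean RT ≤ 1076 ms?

Set 340 + 170·log₂ n ≤ 1076 → log₂ n ≤ (1076 − 340)/170 = 4.3294.
So n ≤ 2^4.3294 = 20.104; the largest integer n is 20.

20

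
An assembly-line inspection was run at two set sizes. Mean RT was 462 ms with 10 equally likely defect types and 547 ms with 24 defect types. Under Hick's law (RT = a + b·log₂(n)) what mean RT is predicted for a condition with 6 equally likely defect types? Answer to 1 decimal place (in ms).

Fit slope and intercept:
  b = (547 − 462) / (log₂ 24 − log₂ 10) = 85 / (4.5850 − 3.3219) = 67.298 ms/bit
  a = 462 − 67.298 × 3.3219 = 238.440 ms
Then RT(6) = 238.440 + 67.298 × log₂ 6 = 238.440 + 67.298 × 2.5850 ≈ 412.404 ms.

412.4 ms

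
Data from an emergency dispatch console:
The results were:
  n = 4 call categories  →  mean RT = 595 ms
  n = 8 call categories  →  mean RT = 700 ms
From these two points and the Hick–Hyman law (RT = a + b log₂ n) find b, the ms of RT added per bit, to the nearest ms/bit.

105 ms/bit

b = (RT₂ − RT₁)/(log₂ n₂ − log₂ n₁) = (700 − 595)/(3 − 2) = 105 ms/bit.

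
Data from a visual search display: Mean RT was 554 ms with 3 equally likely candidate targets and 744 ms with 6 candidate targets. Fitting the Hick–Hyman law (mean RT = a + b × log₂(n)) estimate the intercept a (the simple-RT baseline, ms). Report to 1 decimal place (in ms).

252.9 ms

Slope: b = (744 − 554) / (log₂ 6 − log₂ 3) = 190/1.0000 = 190.000 ms/bit.
a = RT₁ − b·log₂ n₁ = 554 − 190.000 × 1.5850 = 252.857 ms.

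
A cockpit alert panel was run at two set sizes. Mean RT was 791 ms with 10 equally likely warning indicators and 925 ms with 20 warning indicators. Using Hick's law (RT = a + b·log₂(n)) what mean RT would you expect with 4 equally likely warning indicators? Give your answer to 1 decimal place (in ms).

Solve the two-equation system in a and b:
  b = (925 − 791) / (log₂ 20 − log₂ 10) = 134 / (4.3219 − 3.3219) = 134.000 ms/bit
  a = 791 − 134.000 × 3.3219 = 345.862 ms
Then RT(4) = 345.862 + 134.000 × log₂ 4 = 345.862 + 134.000 × 2 ≈ 613.862 ms.

613.9 ms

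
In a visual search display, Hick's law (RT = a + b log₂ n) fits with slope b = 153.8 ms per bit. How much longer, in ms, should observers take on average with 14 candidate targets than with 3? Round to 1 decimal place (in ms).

Only the slope matters, since a is common to both: ΔRT = b·log₂(n₂/n₁).
log₂(14) − log₂(3) = 3.8074 − 1.5850 = 2.2224.
ΔRT = 153.8 × 2.2224 = 341.804 ms.

341.8 ms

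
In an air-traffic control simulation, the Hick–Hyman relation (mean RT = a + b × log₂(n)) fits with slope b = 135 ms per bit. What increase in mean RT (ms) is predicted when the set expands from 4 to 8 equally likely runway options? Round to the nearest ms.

Only the slope matters, since a is common to both: ΔRT = b·log₂(n₂/n₁).
log₂(8) − log₂(4) = log₂(8/4) = log₂(2) = 1.
ΔRT = 135 × 1.0000 = 135.000 ms.

135 ms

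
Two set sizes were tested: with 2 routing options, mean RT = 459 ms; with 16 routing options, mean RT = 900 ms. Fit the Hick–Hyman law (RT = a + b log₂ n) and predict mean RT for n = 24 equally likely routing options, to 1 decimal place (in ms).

Solve the two-equation system in a and b:
  b = (900 − 459) / (log₂ 16 − log₂ 2) = 441 / (4 − 1) = 147.000 ms/bit
  a = 459 − 147.000 × 1 = 312.000 ms
Then RT(24) = 312.000 + 147.000 × log₂ 24 = 312.000 + 147.000 × 4.5850 ≈ 985.989 ms.

986.0 ms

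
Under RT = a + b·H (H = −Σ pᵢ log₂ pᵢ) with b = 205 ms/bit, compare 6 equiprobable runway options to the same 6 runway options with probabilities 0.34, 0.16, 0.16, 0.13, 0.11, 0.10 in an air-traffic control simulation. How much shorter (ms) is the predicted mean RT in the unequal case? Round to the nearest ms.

Equiprobable entropy H₀ = log₂ 6 = 2.5850 bits.
Skewed entropy H = −Σ pᵢ log₂ pᵢ = 2.4403 bits.
ΔRT = b·(H₀ − H) = 205 × 0.1446 = 29.65 ms.

30 ms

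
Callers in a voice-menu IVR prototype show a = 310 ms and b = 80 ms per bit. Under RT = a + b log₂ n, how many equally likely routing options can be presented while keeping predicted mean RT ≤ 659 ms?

20

Information budget: (659 − 310)/80 = 4.3625 bits, so n ≤ 2^4.3625 = 20.570 → at most 20.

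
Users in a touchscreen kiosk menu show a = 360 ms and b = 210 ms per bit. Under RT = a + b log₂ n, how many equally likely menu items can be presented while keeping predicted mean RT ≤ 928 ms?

6

210·log₂ n ≤ 928 − 360 = 568, giving log₂ n ≤ 2.7048 and n ≤ 6.520. The largest whole number is 6.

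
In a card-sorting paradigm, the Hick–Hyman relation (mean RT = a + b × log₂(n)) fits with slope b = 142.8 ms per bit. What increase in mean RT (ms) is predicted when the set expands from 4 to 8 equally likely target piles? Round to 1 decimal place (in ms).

The intercept a cancels: ΔRT = b·(log₂ n₂ − log₂ n₁) = b·log₂(n₂/n₁).
log₂(8) − log₂(4) = log₂(8/4) = log₂(2) = 1.
ΔRT = 142.8 × 1.0000 = 142.800 ms.

142.8 ms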